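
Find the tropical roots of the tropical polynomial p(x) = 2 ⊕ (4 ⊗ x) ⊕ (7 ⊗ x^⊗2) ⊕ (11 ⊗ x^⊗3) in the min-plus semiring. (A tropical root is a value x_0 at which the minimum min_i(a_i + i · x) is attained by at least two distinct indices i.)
Roots: {-4, -3, -2}

Each tropical root is a break point of the lower envelope of the lines y = a_i + i · x (there are 4 lines, with slopes 0, 1, ..., 3). Only the lines that attain the minimum somewhere contribute to roots; other lines are dominated. Here the surviving (envelope) indices are i = 3, i = 2, i = 1, i = 0.
Intersections between consecutive envelope lines give the roots: for adjacent envelope indices i < j the intersection is x = (a_i − a_j) / (j − i). Reading off the sorted break points: {-4, -3, -2}.
Verification: at each break x_0, at least two indices attain the minimum of min_i(a_i + i · x_0).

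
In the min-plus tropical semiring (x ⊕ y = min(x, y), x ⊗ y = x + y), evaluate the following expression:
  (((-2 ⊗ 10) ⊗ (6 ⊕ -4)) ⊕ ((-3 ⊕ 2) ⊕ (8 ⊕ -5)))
(((-2 ⊗ 10) ⊗ (6 ⊕ -4)) ⊕ ((-3 ⊕ 2) ⊕ (8 ⊕ -5))) = -5

Expand innermost to outermost. Recall ⊕ takes the minimum of its arguments and ⊗ takes their sum. Working out the expression (((-2 ⊗ 10) ⊗ (6 ⊕ -4)) ⊕ ((-3 ⊕ 2) ⊕ (8 ⊕ -5))) gives -5.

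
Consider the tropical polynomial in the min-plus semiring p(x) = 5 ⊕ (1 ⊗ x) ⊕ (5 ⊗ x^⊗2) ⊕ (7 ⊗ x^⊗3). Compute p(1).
p(1) = 2

A tropical monomial a ⊗ x^⊗i evaluates to a + i · x. Evaluating each term at x = 1:
  Term 0 contributes 5 + 0 · 1 = 5
  Term 1 contributes 1 + 1 · 1 = 2
  Term 2 contributes 5 + 2 · 1 = 7
  Term 3 contributes 7 + 3 · 1 = 10
p(1) = ⊕ of these = min[5, 2, 7, 10] = 2.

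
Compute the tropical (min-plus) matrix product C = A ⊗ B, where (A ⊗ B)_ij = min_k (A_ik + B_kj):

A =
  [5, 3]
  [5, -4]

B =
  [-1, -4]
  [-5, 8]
A ⊗ B =
  [-2, 1]
  [-9, 1]

Apply the min-plus product entry-by-entry:
  C[0][0] = min over k of (A[0][0] + B[0][0] = 5 + -1 = 4, A[0][1] + B[1][0] = 3 + -5 = -2) = -2 (attained at k = 1)
  C[0][1] = min over k of (A[0][0] + B[0][1] = 5 + -4 = 1, A[0][1] + B[1][1] = 3 + 8 = 11) = 1 (attained at k = 0)
  C[1][0] = min over k of (A[1][0] + B[0][0] = 5 + -1 = 4, A[1][1] + B[1][0] = -4 + -5 = -9) = -9 (attained at k = 1)
  C[1][1] = min over k of (A[1][0] + B[0][1] = 5 + -4 = 1, A[1][1] + B[1][1] = -4 + 8 = 4) = 1 (attained at k = 0)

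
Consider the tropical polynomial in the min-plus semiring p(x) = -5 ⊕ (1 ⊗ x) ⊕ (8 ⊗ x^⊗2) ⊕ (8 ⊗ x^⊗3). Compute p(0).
p(0) = -5

A tropical monomial a ⊗ x^⊗i evaluates to a + i · x. Evaluating each term at x = 0:
  Term 0 contributes -5 + 0 · 0 = -5
  Term 1 contributes 1 + 1 · 0 = 1
  Term 2 contributes 8 + 2 · 0 = 8
  Term 3 contributes 8 + 3 · 0 = 8
p(0) = ⊕ of these = min[-5, 1, 8, 8] = -5.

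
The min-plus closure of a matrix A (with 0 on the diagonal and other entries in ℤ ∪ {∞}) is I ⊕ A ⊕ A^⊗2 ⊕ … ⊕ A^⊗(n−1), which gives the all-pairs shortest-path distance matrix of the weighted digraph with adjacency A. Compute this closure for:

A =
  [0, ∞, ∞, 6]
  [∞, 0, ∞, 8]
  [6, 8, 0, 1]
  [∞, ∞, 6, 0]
Closure =
  [0, 20, 12, 6]
  [20, 0, 14, 8]
  [6, 8, 0, 1]
  [12, 14, 6, 0]

This is the Floyd-Warshall all-pairs shortest-path computation. For each intermediate vertex k = 0, 1, …, 3, update dist[i][j] ← min(dist[i][j], dist[i][k] + dist[k][j]). The final matrix gives, for each (i, j), the minimum total weight of any directed path from i to j (possibly empty when i = j).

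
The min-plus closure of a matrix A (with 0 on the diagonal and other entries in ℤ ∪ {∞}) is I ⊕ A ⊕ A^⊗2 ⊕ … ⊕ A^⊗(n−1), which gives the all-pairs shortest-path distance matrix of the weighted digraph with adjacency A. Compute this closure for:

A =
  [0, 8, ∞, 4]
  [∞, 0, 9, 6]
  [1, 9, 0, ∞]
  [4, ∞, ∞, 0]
Closure =
  [0, 8, 17, 4]
  [10, 0, 9, 6]
  [1, 9, 0, 5]
  [4, 12, 21, 0]

This is the Floyd-Warshall all-pairs shortest-path computation. For each intermediate vertex k = 0, 1, …, 3, update dist[i][j] ← min(dist[i][j], dist[i][k] + dist[k][j]). The final matrix gives, for each (i, j), the minimum total weight of any directed path from i to j (possibly empty when i = j).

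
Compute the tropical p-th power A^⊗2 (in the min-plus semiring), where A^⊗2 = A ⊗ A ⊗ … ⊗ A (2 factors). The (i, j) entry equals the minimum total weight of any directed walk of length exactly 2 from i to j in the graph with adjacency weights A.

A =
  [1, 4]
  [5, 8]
A^⊗2 =
  [2, 5]
  [6, 9]

Each entry (A^⊗2)_ij equals the minimum over all length-2 walks i = v_0 → v_1 → … → v_2 = j of Σ_t A[v_t][v_{t+1}]. For example, for (i, j) = (0, 1) we minimise over 2 possible intermediate vertex sequences; the minimum is 5, attained along the walk 0 → 0 → 1.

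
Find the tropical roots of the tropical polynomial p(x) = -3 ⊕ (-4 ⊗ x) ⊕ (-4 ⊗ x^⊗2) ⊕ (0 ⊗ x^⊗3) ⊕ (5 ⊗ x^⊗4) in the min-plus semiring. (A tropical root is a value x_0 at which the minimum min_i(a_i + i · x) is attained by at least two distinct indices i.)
Roots: {-5, -4, 0, 1}

Each tropical root is a break point of the lower envelope of the lines y = a_i + i · x (there are 5 lines, with slopes 0, 1, ..., 4). Only the lines that attain the minimum somewhere contribute to roots; other lines are dominated. Here the surviving (envelope) indices are i = 4, i = 3, i = 2, i = 1, i = 0.
Intersections between consecutive envelope lines give the roots: for adjacent envelope indices i < j the intersection is x = (a_i − a_j) / (j − i). Reading off the sorted break points: {-5, -4, 0, 1}.
Verification: at each break x_0, at least two indices attain the minimum of min_i(a_i + i · x_0).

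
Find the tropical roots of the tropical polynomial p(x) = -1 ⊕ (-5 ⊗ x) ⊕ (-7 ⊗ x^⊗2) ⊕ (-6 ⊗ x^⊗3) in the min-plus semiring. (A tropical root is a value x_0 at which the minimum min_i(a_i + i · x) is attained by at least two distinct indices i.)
Roots: {-1, 2, 4}

Each tropical root is a break point of the lower envelope of the lines y = a_i + i · x (there are 4 lines, with slopes 0, 1, ..., 3). Only the lines that attain the minimum somewhere contribute to roots; other lines are dominated. Here the surviving (envelope) indices are i = 3, i = 2, i = 1, i = 0.
Intersections between consecutive envelope lines give the roots: for adjacent envelope indices i < j the intersection is x = (a_i − a_j) / (j − i). Reading off the sorted break points: {-1, 2, 4}.
Verification: at each break x_0, at least two indices attain the minimum of min_i(a_i + i · x_0).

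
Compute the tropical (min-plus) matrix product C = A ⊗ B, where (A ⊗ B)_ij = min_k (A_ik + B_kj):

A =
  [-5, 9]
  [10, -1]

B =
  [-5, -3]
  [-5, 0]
A ⊗ B =
  [-10, -8]
  [-6, -1]

Apply the min-plus product entry-by-entry:
  C[0][0] = min over k of (A[0][0] + B[0][0] = -5 + -5 = -10, A[0][1] + B[1][0] = 9 + -5 = 4) = -10 (attained at k = 0)
  C[0][1] = min over k of (A[0][0] + B[0][1] = -5 + -3 = -8, A[0][1] + B[1][1] = 9 + 0 = 9) = -8 (attained at k = 0)
  C[1][0] = min over k of (A[1][0] + B[0][0] = 10 + -5 = 5, A[1][1] + B[1][0] = -1 + -5 = -6) = -6 (attained at k = 1)
  C[1][1] = min over k of (A[1][0] + B[0][1] = 10 + -3 = 7, A[1][1] + B[1][1] = -1 + 0 = -1) = -1 (attained at k = 1)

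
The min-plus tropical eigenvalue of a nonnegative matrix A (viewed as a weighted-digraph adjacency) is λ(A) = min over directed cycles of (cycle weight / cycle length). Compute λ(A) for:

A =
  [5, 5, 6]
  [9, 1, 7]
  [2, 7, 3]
λ(A) = 1

Enumerate directed cycles and compute their means (weight / length). Sample:
  cycle 0 → 0: weight = 5, length = 1, mean = 5/1 ≈ 5.000
  cycle 1 → 1: weight = 1, length = 1, mean = 1/1 ≈ 1.000
  cycle 2 → 2: weight = 3, length = 1, mean = 3/1 ≈ 3.000
  cycle 0 → 1 → 0: weight = 14, length = 2, mean = 14/2 ≈ 7.000
  cycle 0 → 2 → 0: weight = 8, length = 2, mean = 8/2 ≈ 4.000
  cycle 1 → 0 → 1: weight = 14, length = 2, mean = 14/2 ≈ 7.000
Minimum mean = 1.000, attained e.g. along the cycle 1 → 1 with weight 1 and length 1. So λ(A) = 1/1 = 1.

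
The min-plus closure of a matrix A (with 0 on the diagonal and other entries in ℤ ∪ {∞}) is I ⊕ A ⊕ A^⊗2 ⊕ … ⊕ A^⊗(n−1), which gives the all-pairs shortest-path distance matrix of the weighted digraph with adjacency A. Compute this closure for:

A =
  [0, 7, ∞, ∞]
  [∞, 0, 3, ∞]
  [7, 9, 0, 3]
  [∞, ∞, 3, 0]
Closure =
  [0, 7, 10, 13]
  [10, 0, 3, 6]
  [7, 9, 0, 3]
  [10, 12, 3, 0]

This is the Floyd-Warshall all-pairs shortest-path computation. For each intermediate vertex k = 0, 1, …, 3, update dist[i][j] ← min(dist[i][j], dist[i][k] + dist[k][j]). The final matrix gives, for each (i, j), the minimum total weight of any directed path from i to j (possibly empty when i = j).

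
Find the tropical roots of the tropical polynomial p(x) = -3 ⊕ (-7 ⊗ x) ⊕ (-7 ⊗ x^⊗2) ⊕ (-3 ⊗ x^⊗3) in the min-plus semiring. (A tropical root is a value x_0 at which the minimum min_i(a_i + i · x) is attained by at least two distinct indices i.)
Roots: {-4, 0, 4}

Each tropical root is a break point of the lower envelope of the lines y = a_i + i · x (there are 4 lines, with slopes 0, 1, ..., 3). Only the lines that attain the minimum somewhere contribute to roots; other lines are dominated. Here the surviving (envelope) indices are i = 3, i = 2, i = 1, i = 0.
Intersections between consecutive envelope lines give the roots: for adjacent envelope indices i < j the intersection is x = (a_i − a_j) / (j − i). Reading off the sorted break points: {-4, 0, 4}.
Verification: at each break x_0, at least two indices attain the minimum of min_i(a_i + i · x_0).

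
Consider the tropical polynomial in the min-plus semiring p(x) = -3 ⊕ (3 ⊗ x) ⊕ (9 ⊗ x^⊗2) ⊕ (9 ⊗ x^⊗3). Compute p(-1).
p(-1) = -3

A tropical monomial a ⊗ x^⊗i evaluates to a + i · x. Evaluating each term at x = -1:
  Term 0 contributes -3 + 0 · -1 = -3
  Term 1 contributes 3 + 1 · -1 = 2
  Term 2 contributes 9 + 2 · -1 = 7
  Term 3 contributes 9 + 3 · -1 = 6
p(-1) = ⊕ of these = min[-3, 2, 7, 6] = -3.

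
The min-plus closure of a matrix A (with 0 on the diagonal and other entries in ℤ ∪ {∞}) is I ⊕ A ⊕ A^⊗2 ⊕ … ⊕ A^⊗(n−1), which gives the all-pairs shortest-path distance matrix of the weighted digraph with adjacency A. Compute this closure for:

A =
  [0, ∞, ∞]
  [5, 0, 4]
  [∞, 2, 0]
Closure =
  [0, ∞, ∞]
  [5, 0, 4]
  [7, 2, 0]

This is the Floyd-Warshall all-pairs shortest-path computation. For each intermediate vertex k = 0, 1, …, 2, update dist[i][j] ← min(dist[i][j], dist[i][k] + dist[k][j]). The final matrix gives, for each (i, j), the minimum total weight of any directed path from i to j (possibly empty when i = j).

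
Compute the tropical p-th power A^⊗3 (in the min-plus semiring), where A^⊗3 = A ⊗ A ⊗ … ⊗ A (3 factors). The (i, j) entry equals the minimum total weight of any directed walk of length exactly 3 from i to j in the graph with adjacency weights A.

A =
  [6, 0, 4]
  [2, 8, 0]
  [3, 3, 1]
A^⊗3 =
  [3, 2, 1]
  [4, 3, 2]
  [5, 4, 3]

Each entry (A^⊗3)_ij equals the minimum over all length-3 walks i = v_0 → v_1 → … → v_3 = j of Σ_t A[v_t][v_{t+1}]. For example, for (i, j) = (0, 2) we minimise over 9 possible intermediate vertex sequences; the minimum is 1, attained along the walk 0 → 1 → 2 → 2.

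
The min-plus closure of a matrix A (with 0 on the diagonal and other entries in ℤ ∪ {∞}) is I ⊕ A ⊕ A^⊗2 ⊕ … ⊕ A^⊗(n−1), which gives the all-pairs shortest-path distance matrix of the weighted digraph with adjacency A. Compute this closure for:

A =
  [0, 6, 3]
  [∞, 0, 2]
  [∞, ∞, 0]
Closure =
  [0, 6, 3]
  [∞, 0, 2]
  [∞, ∞, 0]

This is the Floyd-Warshall all-pairs shortest-path computation. For each intermediate vertex k = 0, 1, …, 2, update dist[i][j] ← min(dist[i][j], dist[i][k] + dist[k][j]). The final matrix gives, for each (i, j), the minimum total weight of any directed path from i to j (possibly empty when i = j).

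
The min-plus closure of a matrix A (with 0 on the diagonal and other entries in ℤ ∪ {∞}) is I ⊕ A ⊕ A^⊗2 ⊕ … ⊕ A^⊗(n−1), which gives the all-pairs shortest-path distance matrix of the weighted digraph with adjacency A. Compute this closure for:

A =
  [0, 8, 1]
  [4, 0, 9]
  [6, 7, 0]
Closure =
  [0, 8, 1]
  [4, 0, 5]
  [6, 7, 0]

This is the Floyd-Warshall all-pairs shortest-path computation. For each intermediate vertex k = 0, 1, …, 2, update dist[i][j] ← min(dist[i][j], dist[i][k] + dist[k][j]). The final matrix gives, for each (i, j), the minimum total weight of any directed path from i to j (possibly empty when i = j).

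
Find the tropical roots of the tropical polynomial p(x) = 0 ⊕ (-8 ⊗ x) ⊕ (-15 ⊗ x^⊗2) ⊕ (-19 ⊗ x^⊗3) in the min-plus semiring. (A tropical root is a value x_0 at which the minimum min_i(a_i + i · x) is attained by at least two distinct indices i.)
Roots: {4, 7, 8}

Each tropical root is a break point of the lower envelope of the lines y = a_i + i · x (there are 4 lines, with slopes 0, 1, ..., 3). Only the lines that attain the minimum somewhere contribute to roots; other lines are dominated. Here the surviving (envelope) indices are i = 3, i = 2, i = 1, i = 0.
Intersections between consecutive envelope lines give the roots: for adjacent envelope indices i < j the intersection is x = (a_i − a_j) / (j − i). Reading off the sorted break points: {4, 7, 8}.
Verification: at each break x_0, at least two indices attain the minimum of min_i(a_i + i · x_0).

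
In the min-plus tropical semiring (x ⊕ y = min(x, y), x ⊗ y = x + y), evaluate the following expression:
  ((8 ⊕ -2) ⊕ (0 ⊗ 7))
((8 ⊕ -2) ⊕ (0 ⊗ 7)) = -2

Expand innermost to outermost. Recall ⊕ takes the minimum of its arguments and ⊗ takes their sum. Working out the expression ((8 ⊕ -2) ⊕ (0 ⊗ 7)) gives -2.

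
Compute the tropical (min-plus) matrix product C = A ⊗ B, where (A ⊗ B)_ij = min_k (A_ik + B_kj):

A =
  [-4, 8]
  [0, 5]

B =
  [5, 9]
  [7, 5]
A ⊗ B =
  [1, 5]
  [5, 9]

Apply the min-plus product entry-by-entry:
  C[0][0] = min over k of (A[0][0] + B[0][0] = -4 + 5 = 1, A[0][1] + B[1][0] = 8 + 7 = 15) = 1 (attained at k = 0)
  C[0][1] = min over k of (A[0][0] + B[0][1] = -4 + 9 = 5, A[0][1] + B[1][1] = 8 + 5 = 13) = 5 (attained at k = 0)
  C[1][0] = min over k of (A[1][0] + B[0][0] = 0 + 5 = 5, A[1][1] + B[1][0] = 5 + 7 = 12) = 5 (attained at k = 0)
  C[1][1] = min over k of (A[1][0] + B[0][1] = 0 + 9 = 9, A[1][1] + B[1][1] = 5 + 5 = 10) = 9 (attained at k = 0)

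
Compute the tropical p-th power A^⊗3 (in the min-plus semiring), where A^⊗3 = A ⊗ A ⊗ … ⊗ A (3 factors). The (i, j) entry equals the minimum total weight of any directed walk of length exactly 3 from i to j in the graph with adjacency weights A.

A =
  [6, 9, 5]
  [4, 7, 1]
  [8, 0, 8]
A^⊗3 =
  [9, 10, 6]
  [5, 8, 2]
  [9, 1, 8]

Each entry (A^⊗3)_ij equals the minimum over all length-3 walks i = v_0 → v_1 → … → v_3 = j of Σ_t A[v_t][v_{t+1}]. For example, for (i, j) = (0, 2) we minimise over 9 possible intermediate vertex sequences; the minimum is 6, attained along the walk 0 → 2 → 1 → 2.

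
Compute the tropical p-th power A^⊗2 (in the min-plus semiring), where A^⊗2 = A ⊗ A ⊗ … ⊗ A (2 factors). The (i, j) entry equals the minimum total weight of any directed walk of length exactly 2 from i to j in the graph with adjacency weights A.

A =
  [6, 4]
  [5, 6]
A^⊗2 =
  [9, 10]
  [11, 9]

Each entry (A^⊗2)_ij equals the minimum over all length-2 walks i = v_0 → v_1 → … → v_2 = j of Σ_t A[v_t][v_{t+1}]. For example, for (i, j) = (0, 1) we minimise over 2 possible intermediate vertex sequences; the minimum is 10, attained along the walk 0 → 0 → 1.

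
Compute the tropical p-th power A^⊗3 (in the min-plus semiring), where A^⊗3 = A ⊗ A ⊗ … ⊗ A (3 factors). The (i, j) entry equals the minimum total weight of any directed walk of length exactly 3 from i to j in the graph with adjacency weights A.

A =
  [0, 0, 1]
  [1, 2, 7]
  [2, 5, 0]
A^⊗3 =
  [0, 0, 1]
  [1, 1, 2]
  [2, 2, 0]

Each entry (A^⊗3)_ij equals the minimum over all length-3 walks i = v_0 → v_1 → … → v_3 = j of Σ_t A[v_t][v_{t+1}]. For example, for (i, j) = (0, 2) we minimise over 9 possible intermediate vertex sequences; the minimum is 1, attained along the walk 0 → 0 → 0 → 2.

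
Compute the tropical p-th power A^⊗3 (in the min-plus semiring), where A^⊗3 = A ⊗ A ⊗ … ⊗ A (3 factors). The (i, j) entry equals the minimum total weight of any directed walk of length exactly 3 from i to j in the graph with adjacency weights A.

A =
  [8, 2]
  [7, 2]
A^⊗3 =
  [11, 6]
  [11, 6]

Each entry (A^⊗3)_ij equals the minimum over all length-3 walks i = v_0 → v_1 → … → v_3 = j of Σ_t A[v_t][v_{t+1}]. For example, for (i, j) = (0, 1) we minimise over 4 possible intermediate vertex sequences; the minimum is 6, attained along the walk 0 → 1 → 1 → 1.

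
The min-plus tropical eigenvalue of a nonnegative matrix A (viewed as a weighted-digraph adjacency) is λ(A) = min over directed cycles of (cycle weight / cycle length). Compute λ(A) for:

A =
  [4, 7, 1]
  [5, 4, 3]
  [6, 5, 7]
λ(A) = 7/2

Enumerate directed cycles and compute their means (weight / length). Sample:
  cycle 0 → 0: weight = 4, length = 1, mean = 4/1 ≈ 4.000
  cycle 1 → 1: weight = 4, length = 1, mean = 4/1 ≈ 4.000
  cycle 2 → 2: weight = 7, length = 1, mean = 7/1 ≈ 7.000
  cycle 0 → 1 → 0: weight = 12, length = 2, mean = 12/2 ≈ 6.000
  cycle 0 → 2 → 0: weight = 7, length = 2, mean = 7/2 ≈ 3.500
  cycle 1 → 0 → 1: weight = 12, length = 2, mean = 12/2 ≈ 6.000
Minimum mean = 3.500, attained e.g. along the cycle 0 → 2 → 0 with weight 7 and length 2. So λ(A) = 7/2 = 7/2.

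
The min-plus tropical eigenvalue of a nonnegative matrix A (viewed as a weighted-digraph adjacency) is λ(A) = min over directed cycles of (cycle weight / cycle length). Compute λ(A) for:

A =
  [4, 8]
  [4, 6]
λ(A) = 4

Enumerate directed cycles and compute their means (weight / length). Sample:
  cycle 0 → 0: weight = 4, length = 1, mean = 4/1 ≈ 4.000
  cycle 1 → 1: weight = 6, length = 1, mean = 6/1 ≈ 6.000
  cycle 0 → 1 → 0: weight = 12, length = 2, mean = 12/2 ≈ 6.000
  cycle 1 → 0 → 1: weight = 12, length = 2, mean = 12/2 ≈ 6.000
Minimum mean = 4.000, attained e.g. along the cycle 0 → 0 with weight 4 and length 1. So λ(A) = 4/1 = 4.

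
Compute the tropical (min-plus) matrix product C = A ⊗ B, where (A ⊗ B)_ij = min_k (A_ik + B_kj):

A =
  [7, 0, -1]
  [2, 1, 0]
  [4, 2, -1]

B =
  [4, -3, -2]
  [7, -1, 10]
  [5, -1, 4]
A ⊗ B =
  [4, -2, 3]
  [5, -1, 0]
  [4, -2, 2]

Apply the min-plus product entry-by-entry:
  C[0][0] = min over k of (A[0][0] + B[0][0] = 7 + 4 = 11, A[0][1] + B[1][0] = 0 + 7 = 7, A[0][2] + B[2][0] = -1 + 5 = 4) = 4 (attained at k = 2)
  C[0][1] = min over k of (A[0][0] + B[0][1] = 7 + -3 = 4, A[0][1] + B[1][1] = 0 + -1 = -1, A[0][2] + B[2][1] = -1 + -1 = -2) = -2 (attained at k = 2)
  C[0][2] = min over k of (A[0][0] + B[0][2] = 7 + -2 = 5, A[0][1] + B[1][2] = 0 + 10 = 10, A[0][2] + B[2][2] = -1 + 4 = 3) = 3 (attained at k = 2)
  C[1][0] = min over k of (A[1][0] + B[0][0] = 2 + 4 = 6, A[1][1] + B[1][0] = 1 + 7 = 8, A[1][2] + B[2][0] = 0 + 5 = 5) = 5 (attained at k = 2)
  C[1][1] = min over k of (A[1][0] + B[0][1] = 2 + -3 = -1, A[1][1] + B[1][1] = 1 + -1 = 0, A[1][2] + B[2][1] = 0 + -1 = -1) = -1 (attained at k = 0)
  C[1][2] = min over k of (A[1][0] + B[0][2] = 2 + -2 = 0, A[1][1] + B[1][2] = 1 + 10 = 11, A[1][2] + B[2][2] = 0 + 4 = 4) = 0 (attained at k = 0)
  C[2][0] = min over k of (A[2][0] + B[0][0] = 4 + 4 = 8, A[2][1] + B[1][0] = 2 + 7 = 9, A[2][2] + B[2][0] = -1 + 5 = 4) = 4 (attained at k = 2)
  C[2][1] = min over k of (A[2][0] + B[0][1] = 4 + -3 = 1, A[2][1] + B[1][1] = 2 + -1 = 1, A[2][2] + B[2][1] = -1 + -1 = -2) = -2 (attained at k = 2)
  C[2][2] = min over k of (A[2][0] + B[0][2] = 4 + -2 = 2, A[2][1] + B[1][2] = 2 + 10 = 12, A[2][2] + B[2][2] = -1 + 4 = 3) = 2 (attained at k = 0)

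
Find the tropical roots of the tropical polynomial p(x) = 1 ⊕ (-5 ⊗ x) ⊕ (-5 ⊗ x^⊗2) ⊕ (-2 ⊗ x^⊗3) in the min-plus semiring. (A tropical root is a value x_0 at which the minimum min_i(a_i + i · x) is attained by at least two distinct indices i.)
Roots: {-3, 0, 6}

Each tropical root is a break point of the lower envelope of the lines y = a_i + i · x (there are 4 lines, with slopes 0, 1, ..., 3). Only the lines that attain the minimum somewhere contribute to roots; other lines are dominated. Here the surviving (envelope) indices are i = 3, i = 2, i = 1, i = 0.
Intersections between consecutive envelope lines give the roots: for adjacent envelope indices i < j the intersection is x = (a_i − a_j) / (j − i). Reading off the sorted break points: {-3, 0, 6}.
Verification: at each break x_0, at least two indices attain the minimum of min_i(a_i + i · x_0).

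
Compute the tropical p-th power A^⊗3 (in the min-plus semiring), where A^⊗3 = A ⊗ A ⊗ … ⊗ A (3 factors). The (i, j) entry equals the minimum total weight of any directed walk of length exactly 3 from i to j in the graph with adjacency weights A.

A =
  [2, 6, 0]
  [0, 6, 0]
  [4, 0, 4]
A^⊗3 =
  [0, 2, 0]
  [0, 0, 0]
  [2, 0, 0]

Each entry (A^⊗3)_ij equals the minimum over all length-3 walks i = v_0 → v_1 → … → v_3 = j of Σ_t A[v_t][v_{t+1}]. For example, for (i, j) = (0, 2) we minimise over 9 possible intermediate vertex sequences; the minimum is 0, attained along the walk 0 → 2 → 1 → 2.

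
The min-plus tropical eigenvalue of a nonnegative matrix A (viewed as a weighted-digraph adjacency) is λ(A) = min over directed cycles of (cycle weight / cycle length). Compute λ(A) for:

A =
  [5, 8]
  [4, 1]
λ(A) = 1

Enumerate directed cycles and compute their means (weight / length). Sample:
  cycle 0 → 0: weight = 5, length = 1, mean = 5/1 ≈ 5.000
  cycle 1 → 1: weight = 1, length = 1, mean = 1/1 ≈ 1.000
  cycle 0 → 1 → 0: weight = 12, length = 2, mean = 12/2 ≈ 6.000
  cycle 1 → 0 → 1: weight = 12, length = 2, mean = 12/2 ≈ 6.000
Minimum mean = 1.000, attained e.g. along the cycle 1 → 1 with weight 1 and length 1. So λ(A) = 1/1 = 1.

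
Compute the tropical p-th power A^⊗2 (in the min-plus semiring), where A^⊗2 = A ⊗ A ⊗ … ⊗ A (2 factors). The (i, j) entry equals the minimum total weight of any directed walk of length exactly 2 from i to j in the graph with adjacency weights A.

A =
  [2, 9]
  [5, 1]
A^⊗2 =
  [4, 10]
  [6, 2]

Each entry (A^⊗2)_ij equals the minimum over all length-2 walks i = v_0 → v_1 → … → v_2 = j of Σ_t A[v_t][v_{t+1}]. For example, for (i, j) = (0, 1) we minimise over 2 possible intermediate vertex sequences; the minimum is 10, attained along the walk 0 → 1 → 1.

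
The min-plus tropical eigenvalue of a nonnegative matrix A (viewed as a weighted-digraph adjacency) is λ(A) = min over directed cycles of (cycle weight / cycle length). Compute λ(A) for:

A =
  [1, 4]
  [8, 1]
λ(A) = 1

Enumerate directed cycles and compute their means (weight / length). Sample:
  cycle 0 → 0: weight = 1, length = 1, mean = 1/1 ≈ 1.000
  cycle 1 → 1: weight = 1, length = 1, mean = 1/1 ≈ 1.000
  cycle 0 → 1 → 0: weight = 12, length = 2, mean = 12/2 ≈ 6.000
  cycle 1 → 0 → 1: weight = 12, length = 2, mean = 12/2 ≈ 6.000
Minimum mean = 1.000, attained e.g. along the cycle 0 → 0 with weight 1 and length 1. So λ(A) = 1/1 = 1.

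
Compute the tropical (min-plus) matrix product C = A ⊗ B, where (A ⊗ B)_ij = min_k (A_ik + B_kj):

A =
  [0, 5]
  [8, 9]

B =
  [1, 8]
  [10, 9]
A ⊗ B =
  [1, 8]
  [9, 16]

Apply the min-plus product entry-by-entry:
  C[0][0] = min over k of (A[0][0] + B[0][0] = 0 + 1 = 1, A[0][1] + B[1][0] = 5 + 10 = 15) = 1 (attained at k = 0)
  C[0][1] = min over k of (A[0][0] + B[0][1] = 0 + 8 = 8, A[0][1] + B[1][1] = 5 + 9 = 14) = 8 (attained at k = 0)
  C[1][0] = min over k of (A[1][0] + B[0][0] = 8 + 1 = 9, A[1][1] + B[1][0] = 9 + 10 = 19) = 9 (attained at k = 0)
  C[1][1] = min over k of (A[1][0] + B[0][1] = 8 + 8 = 16, A[1][1] + B[1][1] = 9 + 9 = 18) = 16 (attained at k = 0)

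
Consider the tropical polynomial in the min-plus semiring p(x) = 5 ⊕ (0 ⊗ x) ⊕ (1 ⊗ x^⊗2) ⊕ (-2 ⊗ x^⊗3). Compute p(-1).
p(-1) = -5

A tropical monomial a ⊗ x^⊗i evaluates to a + i · x. Evaluating each term at x = -1:
  Term 0 contributes 5 + 0 · -1 = 5
  Term 1 contributes 0 + 1 · -1 = -1
  Term 2 contributes 1 + 2 · -1 = -1
  Term 3 contributes -2 + 3 · -1 = -5
p(-1) = ⊕ of these = min[5, -1, -1, -5] = -5.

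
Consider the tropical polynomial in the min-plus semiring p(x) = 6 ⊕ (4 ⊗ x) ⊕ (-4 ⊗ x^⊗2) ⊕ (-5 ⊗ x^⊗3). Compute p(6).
p(6) = 6

A tropical monomial a ⊗ x^⊗i evaluates to a + i · x. Evaluating each term at x = 6:
  Term 0 contributes 6 + 0 · 6 = 6
  Term 1 contributes 4 + 1 · 6 = 10
  Term 2 contributes -4 + 2 · 6 = 8
  Term 3 contributes -5 + 3 · 6 = 13
p(6) = ⊕ of these = min[6, 10, 8, 13] = 6.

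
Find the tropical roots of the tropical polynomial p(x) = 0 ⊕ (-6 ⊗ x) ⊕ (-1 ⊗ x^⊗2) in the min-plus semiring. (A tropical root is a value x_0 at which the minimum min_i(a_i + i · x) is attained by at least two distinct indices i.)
Roots: {-5, 6}

Each tropical root is a break point of the lower envelope of the lines y = a_i + i · x (there are 3 lines, with slopes 0, 1, ..., 2). Only the lines that attain the minimum somewhere contribute to roots; other lines are dominated. Here the surviving (envelope) indices are i = 2, i = 1, i = 0.
Intersections between consecutive envelope lines give the roots: for adjacent envelope indices i < j the intersection is x = (a_i − a_j) / (j − i). Reading off the sorted break points: {-5, 6}.
Verification: at each break x_0, at least two indices attain the minimum of min_i(a_i + i · x_0).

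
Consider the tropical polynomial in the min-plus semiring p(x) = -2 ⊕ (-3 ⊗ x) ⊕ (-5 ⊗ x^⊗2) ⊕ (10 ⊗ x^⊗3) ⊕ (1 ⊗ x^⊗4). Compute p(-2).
p(-2) = -9

A tropical monomial a ⊗ x^⊗i evaluates to a + i · x. Evaluating each term at x = -2:
  Term 0 contributes -2 + 0 · -2 = -2
  Term 1 contributes -3 + 1 · -2 = -5
  Term 2 contributes -5 + 2 · -2 = -9
  Term 3 contributes 10 + 3 · -2 = 4
  Term 4 contributes 1 + 4 · -2 = -7
p(-2) = ⊕ of these = min[-2, -5, -9, 4, -7] = -9.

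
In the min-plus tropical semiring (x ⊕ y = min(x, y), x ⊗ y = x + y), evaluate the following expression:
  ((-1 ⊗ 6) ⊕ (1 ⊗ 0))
((-1 ⊗ 6) ⊕ (1 ⊗ 0)) = 1

Expand innermost to outermost. Recall ⊕ takes the minimum of its arguments and ⊗ takes their sum. Working out the expression ((-1 ⊗ 6) ⊕ (1 ⊗ 0)) gives 1.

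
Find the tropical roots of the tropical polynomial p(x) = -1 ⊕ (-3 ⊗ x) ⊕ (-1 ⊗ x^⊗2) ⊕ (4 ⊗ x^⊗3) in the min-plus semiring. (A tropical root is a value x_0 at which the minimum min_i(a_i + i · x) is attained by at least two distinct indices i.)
Roots: {-5, -2, 2}

Each tropical root is a break point of the lower envelope of the lines y = a_i + i · x (there are 4 lines, with slopes 0, 1, ..., 3). Only the lines that attain the minimum somewhere contribute to roots; other lines are dominated. Here the surviving (envelope) indices are i = 3, i = 2, i = 1, i = 0.
Intersections between consecutive envelope lines give the roots: for adjacent envelope indices i < j the intersection is x = (a_i − a_j) / (j − i). Reading off the sorted break points: {-5, -2, 2}.
Verification: at each break x_0, at least two indices attain the minimum of min_i(a_i + i · x_0).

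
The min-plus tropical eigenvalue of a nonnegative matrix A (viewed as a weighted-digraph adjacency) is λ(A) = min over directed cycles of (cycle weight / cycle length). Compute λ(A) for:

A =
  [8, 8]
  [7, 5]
λ(A) = 5

Enumerate directed cycles and compute their means (weight / length). Sample:
  cycle 0 → 0: weight = 8, length = 1, mean = 8/1 ≈ 8.000
  cycle 1 → 1: weight = 5, length = 1, mean = 5/1 ≈ 5.000
  cycle 0 → 1 → 0: weight = 15, length = 2, mean = 15/2 ≈ 7.500
  cycle 1 → 0 → 1: weight = 15, length = 2, mean = 15/2 ≈ 7.500
Minimum mean = 5.000, attained e.g. along the cycle 1 → 1 with weight 5 and length 1. So λ(A) = 5/1 = 5.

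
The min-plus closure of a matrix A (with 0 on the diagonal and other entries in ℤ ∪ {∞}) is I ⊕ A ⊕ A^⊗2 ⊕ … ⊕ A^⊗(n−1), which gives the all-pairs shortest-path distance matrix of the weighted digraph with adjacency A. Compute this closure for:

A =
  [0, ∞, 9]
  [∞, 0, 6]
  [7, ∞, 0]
Closure =
  [0, ∞, 9]
  [13, 0, 6]
  [7, ∞, 0]

This is the Floyd-Warshall all-pairs shortest-path computation. For each intermediate vertex k = 0, 1, …, 2, update dist[i][j] ← min(dist[i][j], dist[i][k] + dist[k][j]). The final matrix gives, for each (i, j), the minimum total weight of any directed path from i to j (possibly empty when i = j).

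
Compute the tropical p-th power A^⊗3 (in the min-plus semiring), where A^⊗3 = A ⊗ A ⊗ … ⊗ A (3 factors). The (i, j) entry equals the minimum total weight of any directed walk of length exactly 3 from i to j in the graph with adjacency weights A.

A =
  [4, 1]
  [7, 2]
A^⊗3 =
  [10, 5]
  [11, 6]

Each entry (A^⊗3)_ij equals the minimum over all length-3 walks i = v_0 → v_1 → … → v_3 = j of Σ_t A[v_t][v_{t+1}]. For example, for (i, j) = (0, 1) we minimise over 4 possible intermediate vertex sequences; the minimum is 5, attained along the walk 0 → 1 → 1 → 1.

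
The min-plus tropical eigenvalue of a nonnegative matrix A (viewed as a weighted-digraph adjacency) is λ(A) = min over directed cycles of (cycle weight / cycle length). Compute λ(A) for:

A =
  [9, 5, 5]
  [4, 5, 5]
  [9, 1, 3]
λ(A) = 3

Enumerate directed cycles and compute their means (weight / length). Sample:
  cycle 0 → 0: weight = 9, length = 1, mean = 9/1 ≈ 9.000
  cycle 1 → 1: weight = 5, length = 1, mean = 5/1 ≈ 5.000
  cycle 2 → 2: weight = 3, length = 1, mean = 3/1 ≈ 3.000
  cycle 0 → 1 → 0: weight = 9, length = 2, mean = 9/2 ≈ 4.500
  cycle 0 → 2 → 0: weight = 14, length = 2, mean = 14/2 ≈ 7.000
  cycle 1 → 0 → 1: weight = 9, length = 2, mean = 9/2 ≈ 4.500
Minimum mean = 3.000, attained e.g. along the cycle 2 → 2 with weight 3 and length 1. So λ(A) = 3/1 = 3.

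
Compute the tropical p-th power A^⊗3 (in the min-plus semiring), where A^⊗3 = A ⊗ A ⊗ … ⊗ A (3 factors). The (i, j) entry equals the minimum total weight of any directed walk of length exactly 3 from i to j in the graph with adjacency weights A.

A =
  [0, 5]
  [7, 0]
A^⊗3 =
  [0, 5]
  [7, 0]

Each entry (A^⊗3)_ij equals the minimum over all length-3 walks i = v_0 → v_1 → … → v_3 = j of Σ_t A[v_t][v_{t+1}]. For example, for (i, j) = (0, 1) we minimise over 4 possible intermediate vertex sequences; the minimum is 5, attained along the walk 0 → 0 → 0 → 1.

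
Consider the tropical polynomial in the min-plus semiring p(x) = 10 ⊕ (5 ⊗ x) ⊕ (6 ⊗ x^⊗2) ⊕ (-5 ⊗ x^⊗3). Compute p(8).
p(8) = 10

A tropical monomial a ⊗ x^⊗i evaluates to a + i · x. Evaluating each term at x = 8:
  Term 0 contributes 10 + 0 · 8 = 10
  Term 1 contributes 5 + 1 · 8 = 13
  Term 2 contributes 6 + 2 · 8 = 22
  Term 3 contributes -5 + 3 · 8 = 19
p(8) = ⊕ of these = min[10, 13, 22, 19] = 10.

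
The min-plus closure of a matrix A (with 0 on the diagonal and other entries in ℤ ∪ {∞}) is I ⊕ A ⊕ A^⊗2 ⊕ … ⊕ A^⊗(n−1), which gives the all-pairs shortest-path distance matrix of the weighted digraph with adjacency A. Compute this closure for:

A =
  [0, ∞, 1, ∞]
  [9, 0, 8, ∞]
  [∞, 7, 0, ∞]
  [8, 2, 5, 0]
Closure =
  [0, 8, 1, ∞]
  [9, 0, 8, ∞]
  [16, 7, 0, ∞]
  [8, 2, 5, 0]

This is the Floyd-Warshall all-pairs shortest-path computation. For each intermediate vertex k = 0, 1, …, 3, update dist[i][j] ← min(dist[i][j], dist[i][k] + dist[k][j]). The final matrix gives, for each (i, j), the minimum total weight of any directed path from i to j (possibly empty when i = j).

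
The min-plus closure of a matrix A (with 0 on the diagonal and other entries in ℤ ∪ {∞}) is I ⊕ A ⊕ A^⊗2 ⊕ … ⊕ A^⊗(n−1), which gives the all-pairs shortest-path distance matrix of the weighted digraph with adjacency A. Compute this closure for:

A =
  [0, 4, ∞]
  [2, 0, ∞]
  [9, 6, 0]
Closure =
  [0, 4, ∞]
  [2, 0, ∞]
  [8, 6, 0]

This is the Floyd-Warshall all-pairs shortest-path computation. For each intermediate vertex k = 0, 1, …, 2, update dist[i][j] ← min(dist[i][j], dist[i][k] + dist[k][j]). The final matrix gives, for each (i, j), the minimum total weight of any directed path from i to j (possibly empty when i = j).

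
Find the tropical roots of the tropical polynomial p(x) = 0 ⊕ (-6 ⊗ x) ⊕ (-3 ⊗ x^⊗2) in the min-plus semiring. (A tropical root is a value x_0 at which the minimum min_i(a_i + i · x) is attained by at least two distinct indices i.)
Roots: {-3, 6}

Each tropical root is a break point of the lower envelope of the lines y = a_i + i · x (there are 3 lines, with slopes 0, 1, ..., 2). Only the lines that attain the minimum somewhere contribute to roots; other lines are dominated. Here the surviving (envelope) indices are i = 2, i = 1, i = 0.
Intersections between consecutive envelope lines give the roots: for adjacent envelope indices i < j the intersection is x = (a_i − a_j) / (j − i). Reading off the sorted break points: {-3, 6}.
Verification: at each break x_0, at least two indices attain the minimum of min_i(a_i + i · x_0).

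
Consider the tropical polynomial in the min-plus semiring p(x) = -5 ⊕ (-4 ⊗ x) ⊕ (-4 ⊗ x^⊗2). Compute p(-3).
p(-3) = -10

A tropical monomial a ⊗ x^⊗i evaluates to a + i · x. Evaluating each term at x = -3:
  Term 0 contributes -5 + 0 · -3 = -5
  Term 1 contributes -4 + 1 · -3 = -7
  Term 2 contributes -4 + 2 · -3 = -10
p(-3) = ⊕ of these = min[-5, -7, -10] = -10.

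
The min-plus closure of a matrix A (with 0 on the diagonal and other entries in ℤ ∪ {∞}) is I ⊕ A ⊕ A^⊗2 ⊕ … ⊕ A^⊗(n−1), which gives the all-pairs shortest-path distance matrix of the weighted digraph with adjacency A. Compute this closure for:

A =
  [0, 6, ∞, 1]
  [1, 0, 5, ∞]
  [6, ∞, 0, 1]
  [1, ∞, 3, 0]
Closure =
  [0, 6, 4, 1]
  [1, 0, 5, 2]
  [2, 8, 0, 1]
  [1, 7, 3, 0]

This is the Floyd-Warshall all-pairs shortest-path computation. For each intermediate vertex k = 0, 1, …, 3, update dist[i][j] ← min(dist[i][j], dist[i][k] + dist[k][j]). The final matrix gives, for each (i, j), the minimum total weight of any directed path from i to j (possibly empty when i = j).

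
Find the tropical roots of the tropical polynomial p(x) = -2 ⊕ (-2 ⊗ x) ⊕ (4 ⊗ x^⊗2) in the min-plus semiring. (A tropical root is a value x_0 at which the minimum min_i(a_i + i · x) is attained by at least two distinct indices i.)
Roots: {-6, 0}

Each tropical root is a break point of the lower envelope of the lines y = a_i + i · x (there are 3 lines, with slopes 0, 1, ..., 2). Only the lines that attain the minimum somewhere contribute to roots; other lines are dominated. Here the surviving (envelope) indices are i = 2, i = 1, i = 0.
Intersections between consecutive envelope lines give the roots: for adjacent envelope indices i < j the intersection is x = (a_i − a_j) / (j − i). Reading off the sorted break points: {-6, 0}.
Verification: at each break x_0, at least two indices attain the minimum of min_i(a_i + i · x_0).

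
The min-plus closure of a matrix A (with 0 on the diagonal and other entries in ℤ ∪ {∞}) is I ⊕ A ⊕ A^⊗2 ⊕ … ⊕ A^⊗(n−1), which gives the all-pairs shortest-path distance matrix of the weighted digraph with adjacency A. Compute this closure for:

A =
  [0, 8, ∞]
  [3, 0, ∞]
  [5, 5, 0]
Closure =
  [0, 8, ∞]
  [3, 0, ∞]
  [5, 5, 0]

This is the Floyd-Warshall all-pairs shortest-path computation. For each intermediate vertex k = 0, 1, …, 2, update dist[i][j] ← min(dist[i][j], dist[i][k] + dist[k][j]). The final matrix gives, for each (i, j), the minimum total weight of any directed path from i to j (possibly empty when i = j).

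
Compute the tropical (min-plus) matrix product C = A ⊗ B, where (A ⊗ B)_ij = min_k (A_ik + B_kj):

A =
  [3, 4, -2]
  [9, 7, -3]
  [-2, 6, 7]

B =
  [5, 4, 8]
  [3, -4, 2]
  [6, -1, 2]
A ⊗ B =
  [4, -3, 0]
  [3, -4, -1]
  [3, 2, 6]

Apply the min-plus product entry-by-entry:
  C[0][0] = min over k of (A[0][0] + B[0][0] = 3 + 5 = 8, A[0][1] + B[1][0] = 4 + 3 = 7, A[0][2] + B[2][0] = -2 + 6 = 4) = 4 (attained at k = 2)
  C[0][1] = min over k of (A[0][0] + B[0][1] = 3 + 4 = 7, A[0][1] + B[1][1] = 4 + -4 = 0, A[0][2] + B[2][1] = -2 + -1 = -3) = -3 (attained at k = 2)
  C[0][2] = min over k of (A[0][0] + B[0][2] = 3 + 8 = 11, A[0][1] + B[1][2] = 4 + 2 = 6, A[0][2] + B[2][2] = -2 + 2 = 0) = 0 (attained at k = 2)
  C[1][0] = min over k of (A[1][0] + B[0][0] = 9 + 5 = 14, A[1][1] + B[1][0] = 7 + 3 = 10, A[1][2] + B[2][0] = -3 + 6 = 3) = 3 (attained at k = 2)
  C[1][1] = min over k of (A[1][0] + B[0][1] = 9 + 4 = 13, A[1][1] + B[1][1] = 7 + -4 = 3, A[1][2] + B[2][1] = -3 + -1 = -4) = -4 (attained at k = 2)
  C[1][2] = min over k of (A[1][0] + B[0][2] = 9 + 8 = 17, A[1][1] + B[1][2] = 7 + 2 = 9, A[1][2] + B[2][2] = -3 + 2 = -1) = -1 (attained at k = 2)
  C[2][0] = min over k of (A[2][0] + B[0][0] = -2 + 5 = 3, A[2][1] + B[1][0] = 6 + 3 = 9, A[2][2] + B[2][0] = 7 + 6 = 13) = 3 (attained at k = 0)
  C[2][1] = min over k of (A[2][0] + B[0][1] = -2 + 4 = 2, A[2][1] + B[1][1] = 6 + -4 = 2, A[2][2] + B[2][1] = 7 + -1 = 6) = 2 (attained at k = 0)
  C[2][2] = min over k of (A[2][0] + B[0][2] = -2 + 8 = 6, A[2][1] + B[1][2] = 6 + 2 = 8, A[2][2] + B[2][2] = 7 + 2 = 9) = 6 (attained at k = 0)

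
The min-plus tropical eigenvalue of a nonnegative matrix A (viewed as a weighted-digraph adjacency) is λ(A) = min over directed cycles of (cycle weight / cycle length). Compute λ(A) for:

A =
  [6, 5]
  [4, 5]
λ(A) = 9/2

Enumerate directed cycles and compute their means (weight / length). Sample:
  cycle 0 → 0: weight = 6, length = 1, mean = 6/1 ≈ 6.000
  cycle 1 → 1: weight = 5, length = 1, mean = 5/1 ≈ 5.000
  cycle 0 → 1 → 0: weight = 9, length = 2, mean = 9/2 ≈ 4.500
  cycle 1 → 0 → 1: weight = 9, length = 2, mean = 9/2 ≈ 4.500
Minimum mean = 4.500, attained e.g. along the cycle 0 → 1 → 0 with weight 9 and length 2. So λ(A) = 9/2 = 9/2.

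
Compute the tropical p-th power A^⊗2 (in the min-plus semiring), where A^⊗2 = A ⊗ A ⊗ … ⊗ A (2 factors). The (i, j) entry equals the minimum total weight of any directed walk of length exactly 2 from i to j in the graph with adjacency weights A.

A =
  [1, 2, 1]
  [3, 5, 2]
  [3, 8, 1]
A^⊗2 =
  [2, 3, 2]
  [4, 5, 3]
  [4, 5, 2]

Each entry (A^⊗2)_ij equals the minimum over all length-2 walks i = v_0 → v_1 → … → v_2 = j of Σ_t A[v_t][v_{t+1}]. For example, for (i, j) = (0, 2) we minimise over 3 possible intermediate vertex sequences; the minimum is 2, attained along the walk 0 → 0 → 2.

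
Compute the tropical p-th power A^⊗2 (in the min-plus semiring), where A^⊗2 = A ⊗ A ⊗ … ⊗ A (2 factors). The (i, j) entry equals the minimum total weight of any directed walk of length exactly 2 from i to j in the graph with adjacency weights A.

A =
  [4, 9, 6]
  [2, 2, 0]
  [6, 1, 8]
A^⊗2 =
  [8, 7, 9]
  [4, 1, 2]
  [3, 3, 1]

Each entry (A^⊗2)_ij equals the minimum over all length-2 walks i = v_0 → v_1 → … → v_2 = j of Σ_t A[v_t][v_{t+1}]. For example, for (i, j) = (0, 2) we minimise over 3 possible intermediate vertex sequences; the minimum is 9, attained along the walk 0 → 1 → 2.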